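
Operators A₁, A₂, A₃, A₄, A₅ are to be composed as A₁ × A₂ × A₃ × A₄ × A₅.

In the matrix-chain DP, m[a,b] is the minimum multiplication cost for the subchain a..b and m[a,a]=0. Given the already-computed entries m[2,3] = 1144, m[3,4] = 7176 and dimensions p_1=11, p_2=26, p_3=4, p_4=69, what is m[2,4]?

4180

m[2,4] = min over k∈[2,3] of m[2,k]+m[k+1,4]+p_{1}·p_k·p_{4}.
k=2: 0 + 7176 + 11·26·69 = 26910; k=3: 1144 + 0 + 11·4·69 = 4180.
Minimum: 4180 at k=3.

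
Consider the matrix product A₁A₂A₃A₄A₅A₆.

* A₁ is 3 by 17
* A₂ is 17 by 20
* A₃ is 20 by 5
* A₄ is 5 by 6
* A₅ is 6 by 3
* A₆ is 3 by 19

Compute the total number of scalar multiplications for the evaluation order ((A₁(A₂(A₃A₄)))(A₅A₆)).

(A₃A₄): 20×5 by 5×6 → 20×6, cost 20·5·6 = 600
(A₂(A₃A₄)): 17×20 by 20×6 → 17×6, cost 17·20·6 = 2040; cumulative 2640
(A₁(A₂(A₃A₄))): 3×17 by 17×6 → 3×6, cost 3·17·6 = 306; cumulative 2946
(A₅A₆): 6×3 by 3×19 → 6×19, cost 6·3·19 = 342
((A₁(A₂(A₃A₄)))(A₅A₆)): 3×6 by 6×19 → 3×19, cost 3·6·19 = 342; cumulative 3630
Total: 3630 scalar multiplications.

3630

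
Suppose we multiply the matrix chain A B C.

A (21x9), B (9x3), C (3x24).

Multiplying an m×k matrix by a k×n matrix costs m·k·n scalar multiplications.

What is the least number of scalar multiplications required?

Order (A (B C)): (B C): 9×3 by 3×24 → 9×24, cost 9·3·24 = 648; (A (B C)): 21×9 by 9×24 → 21×24, cost 21·9·24 = 4536; cumulative 5184. Total 5184.
Order ((A B) C): (A B): 21×9 by 9×3 → 21×3, cost 21·9·3 = 567; ((A B) C): 21×3 by 3×24 → 21×24, cost 21·3·24 = 1512; cumulative 2079. Total 2079.
Minimum: 2079.

2079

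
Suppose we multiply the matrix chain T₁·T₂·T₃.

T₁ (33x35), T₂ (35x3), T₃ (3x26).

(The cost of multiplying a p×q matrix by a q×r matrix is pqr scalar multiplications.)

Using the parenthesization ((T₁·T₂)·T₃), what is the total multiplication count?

(T₁·T₂): 33×35 by 35×3 → 33×3, cost 33·35·3 = 3465
((T₁·T₂)·T₃): 33×3 by 3×26 → 33×26, cost 33·3·26 = 2574; cumulative 6039
Total: 6039 scalar multiplications.

6039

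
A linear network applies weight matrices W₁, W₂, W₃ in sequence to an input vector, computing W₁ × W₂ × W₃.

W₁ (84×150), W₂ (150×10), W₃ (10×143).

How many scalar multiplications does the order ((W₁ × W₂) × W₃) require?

(W₁ × W₂): 84×150 by 150×10 → 84×10, cost 84·150·10 = 126000
((W₁ × W₂) × W₃): 84×10 by 10×143 → 84×143, cost 84·10·143 = 120120; cumulative 246120
Total: 246120 scalar multiplications.

246120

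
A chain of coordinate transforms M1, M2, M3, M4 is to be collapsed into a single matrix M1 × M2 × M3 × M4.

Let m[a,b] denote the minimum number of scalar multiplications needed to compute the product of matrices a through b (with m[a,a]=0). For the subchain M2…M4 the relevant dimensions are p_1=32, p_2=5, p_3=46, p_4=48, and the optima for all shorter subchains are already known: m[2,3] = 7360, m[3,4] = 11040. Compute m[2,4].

m[2,4] = min over k∈[2,3] of m[2,k]+m[k+1,4]+p_{1}·p_k·p_{4}.
k=2: 0 + 11040 + 32·5·48 = 18720; k=3: 7360 + 0 + 32·46·48 = 78016.
Minimum: 18720 at k=2.

18720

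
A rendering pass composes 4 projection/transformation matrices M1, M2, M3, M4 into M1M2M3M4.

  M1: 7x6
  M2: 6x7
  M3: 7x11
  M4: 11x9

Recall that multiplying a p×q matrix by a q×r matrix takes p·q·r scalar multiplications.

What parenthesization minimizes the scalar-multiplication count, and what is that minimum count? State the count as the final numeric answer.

1428

Adjacent pairs: M1M2 = 7·6·7 = 294; M2M3 = 6·7·11 = 462; M3M4 = 7·11·9 = 693.
Length 3: M1..M3: k=1: 0+462+7·6·11=924; k=2: 294+0+7·7·11=833 → min 833 | M2..M4: k=2: 0+693+6·7·9=1071; k=3: 462+0+6·11·9=1056 → min 1056.
Length 4: M1..M4: k=1: 0+1056+7·6·9=1434; k=2: 294+693+7·7·9=1428; k=3: 833+0+7·11·9=1526 → min 1428.
Optimal parenthesization: ((M1M2)(M3M4)) with cost 1428.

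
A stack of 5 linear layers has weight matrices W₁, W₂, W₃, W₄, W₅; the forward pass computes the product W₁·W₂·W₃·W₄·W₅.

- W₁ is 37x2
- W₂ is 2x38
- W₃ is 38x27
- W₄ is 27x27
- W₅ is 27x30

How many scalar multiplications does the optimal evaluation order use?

7350

Adjacent pairs: W₁W₂ = 37·2·38 = 2812; W₂W₃ = 2·38·27 = 2052; W₃W₄ = 38·27·27 = 27702; W₄W₅ = 27·27·30 = 21870.
Length 3: W₁..W₃: k=1: 0+2052+37·2·27=4050; k=2: 2812+0+37·38·27=40774 → min 4050 | W₂..W₄: k=2: 0+27702+2·38·27=29754; k=3: 2052+0+2·27·27=3510 → min 3510 | W₃..W₅: k=3: 0+21870+38·27·30=52650; k=4: 27702+0+38·27·30=58482 → min 52650.
Length 4: W₁..W₄: k=1: 0+3510+37·2·27=5508; k=2: 2812+27702+37·38·27=68476; k=3: 4050+0+37·27·27=31023 → min 5508 | W₂..W₅: k=2: 0+52650+2·38·30=54930; k=3: 2052+21870+2·27·30=25542; k=4: 3510+0+2·27·30=5130 → min 5130.
Length 5: W₁..W₅: k=1: 0+5130+37·2·30=7350; k=2: 2812+52650+37·38·30=97642; k=3: 4050+21870+37·27·30=55890; k=4: 5508+0+37·27·30=35478 → min 7350.
Optimal order: (W₁·(((W₂·W₃)·W₄)·W₅)) with cost 7350.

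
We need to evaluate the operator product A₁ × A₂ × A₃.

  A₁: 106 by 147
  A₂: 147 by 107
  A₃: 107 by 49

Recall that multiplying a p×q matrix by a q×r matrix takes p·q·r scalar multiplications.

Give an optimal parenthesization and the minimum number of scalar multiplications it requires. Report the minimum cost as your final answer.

(A₁ × (A₂ × A₃)): cost 1534239.
((A₁ × A₂) × A₃): cost 2223032.
Optimal: (A₁ × (A₂ × A₃)) with cost 1534239.

1534239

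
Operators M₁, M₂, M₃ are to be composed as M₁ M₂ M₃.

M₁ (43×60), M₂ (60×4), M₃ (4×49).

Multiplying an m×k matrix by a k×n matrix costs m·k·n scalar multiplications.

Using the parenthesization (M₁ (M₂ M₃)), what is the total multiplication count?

138180

(M₂ M₃): 60×4 by 4×49 → 60×49, cost 60·4·49 = 11760
(M₁ (M₂ M₃)): 43×60 by 60×49 → 43×49, cost 43·60·49 = 126420; cumulative 138180
Total: 138180 scalar multiplications.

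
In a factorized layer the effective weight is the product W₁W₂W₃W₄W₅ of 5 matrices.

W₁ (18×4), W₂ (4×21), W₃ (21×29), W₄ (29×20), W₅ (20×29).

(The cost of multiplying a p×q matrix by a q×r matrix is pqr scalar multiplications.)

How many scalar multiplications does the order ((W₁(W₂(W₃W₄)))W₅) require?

25740

(W₃W₄): 21×29 by 29×20 → 21×20, cost 21·29·20 = 12180
(W₂(W₃W₄)): 4×21 by 21×20 → 4×20, cost 4·21·20 = 1680; cumulative 13860
(W₁(W₂(W₃W₄))): 18×4 by 4×20 → 18×20, cost 18·4·20 = 1440; cumulative 15300
((W₁(W₂(W₃W₄)))W₅): 18×20 by 20×29 → 18×29, cost 18·20·29 = 10440; cumulative 25740
Total: 25740 scalar multiplications.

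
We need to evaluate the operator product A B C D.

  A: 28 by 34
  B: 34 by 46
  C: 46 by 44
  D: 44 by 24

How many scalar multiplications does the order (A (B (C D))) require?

(C D): 46×44 by 44×24 → 46×24, cost 46·44·24 = 48576
(B (C D)): 34×46 by 46×24 → 34×24, cost 34·46·24 = 37536; cumulative 86112
(A (B (C D))): 28×34 by 34×24 → 28×24, cost 28·34·24 = 22848; cumulative 108960
Total: 108960 scalar multiplications.

108960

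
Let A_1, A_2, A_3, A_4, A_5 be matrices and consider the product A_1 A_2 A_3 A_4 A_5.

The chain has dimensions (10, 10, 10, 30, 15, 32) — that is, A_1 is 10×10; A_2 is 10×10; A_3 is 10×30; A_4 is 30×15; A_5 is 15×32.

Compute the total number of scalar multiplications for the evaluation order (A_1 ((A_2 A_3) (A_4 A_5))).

30200

(A_2 A_3): 10×10 by 10×30 → 10×30, cost 10·10·30 = 3000
(A_4 A_5): 30×15 by 15×32 → 30×32, cost 30·15·32 = 14400
((A_2 A_3) (A_4 A_5)): 10×30 by 30×32 → 10×32, cost 10·30·32 = 9600; cumulative 27000
(A_1 ((A_2 A_3) (A_4 A_5))): 10×10 by 10×32 → 10×32, cost 10·10·32 = 3200; cumulative 30200
Total: 30200 scalar multiplications.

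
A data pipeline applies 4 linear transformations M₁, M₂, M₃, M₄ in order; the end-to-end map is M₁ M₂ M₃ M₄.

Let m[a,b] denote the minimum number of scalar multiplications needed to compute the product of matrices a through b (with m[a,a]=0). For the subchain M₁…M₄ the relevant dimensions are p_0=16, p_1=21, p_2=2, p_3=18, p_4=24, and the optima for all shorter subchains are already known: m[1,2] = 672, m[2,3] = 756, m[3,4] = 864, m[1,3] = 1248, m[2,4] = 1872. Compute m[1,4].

m[1,4] = min over k∈[1,3] of m[1,k]+m[k+1,4]+p_{0}·p_k·p_{4}.
k=1: 0 + 1872 + 16·21·24 = 9936; k=2: 672 + 864 + 16·2·24 = 2304; k=3: 1248 + 0 + 16·18·24 = 8160.
Minimum: 2304 at k=2.

2304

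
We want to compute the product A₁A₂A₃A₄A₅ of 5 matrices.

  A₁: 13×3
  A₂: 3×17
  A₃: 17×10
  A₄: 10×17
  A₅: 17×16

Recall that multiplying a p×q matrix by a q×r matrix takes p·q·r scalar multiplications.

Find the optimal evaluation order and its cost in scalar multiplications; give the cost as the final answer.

2460

Adjacent pairs: A₁A₂ = 13·3·17 = 663; A₂A₃ = 3·17·10 = 510; A₃A₄ = 17·10·17 = 2890; A₄A₅ = 10·17·16 = 2720.
Length 3: A₁..A₃: k=1: 0+510+13·3·10=900; k=2: 663+0+13·17·10=2873 → min 900 | A₂..A₄: k=2: 0+2890+3·17·17=3757; k=3: 510+0+3·10·17=1020 → min 1020 | A₃..A₅: k=3: 0+2720+17·10·16=5440; k=4: 2890+0+17·17·16=7514 → min 5440.
Length 4: A₁..A₄: k=1: 0+1020+13·3·17=1683; k=2: 663+2890+13·17·17=7310; k=3: 900+0+13·10·17=3110 → min 1683 | A₂..A₅: k=2: 0+5440+3·17·16=6256; k=3: 510+2720+3·10·16=3710; k=4: 1020+0+3·17·16=1836 → min 1836.
Length 5: A₁..A₅: k=1: 0+1836+13·3·16=2460; k=2: 663+5440+13·17·16=9639; k=3: 900+2720+13·10·16=5700; k=4: 1683+0+13·17·16=5219 → min 2460.
Optimal parenthesization: (A₁(((A₂A₃)A₄)A₅)) with cost 2460.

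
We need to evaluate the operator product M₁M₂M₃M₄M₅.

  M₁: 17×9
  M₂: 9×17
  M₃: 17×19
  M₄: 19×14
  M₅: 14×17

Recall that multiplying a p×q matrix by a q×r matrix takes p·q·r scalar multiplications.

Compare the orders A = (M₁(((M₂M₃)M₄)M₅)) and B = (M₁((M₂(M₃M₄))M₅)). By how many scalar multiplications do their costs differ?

Order A = (M₁(((M₂M₃)M₄)M₅)): (M₂M₃): 9×17 by 17×19 → 9×19, cost 9·17·19 = 2907; ((M₂M₃)M₄): 9×19 by 19×14 → 9×14, cost 9·19·14 = 2394; cumulative 5301; (((M₂M₃)M₄)M₅): 9×14 by 14×17 → 9×17, cost 9·14·17 = 2142; cumulative 7443; (M₁(((M₂M₃)M₄)M₅)): 17×9 by 9×17 → 17×17, cost 17·9·17 = 2601; cumulative 10044. Total 10044.
Order B = (M₁((M₂(M₃M₄))M₅)): (M₃M₄): 17×19 by 19×14 → 17×14, cost 17·19·14 = 4522; (M₂(M₃M₄)): 9×17 by 17×14 → 9×14, cost 9·17·14 = 2142; cumulative 6664; ((M₂(M₃M₄))M₅): 9×14 by 14×17 → 9×17, cost 9·14·17 = 2142; cumulative 8806; (M₁((M₂(M₃M₄))M₅)): 17×9 by 9×17 → 17×17, cost 17·9·17 = 2601; cumulative 11407. Total 11407.
Difference: |10044 − 11407| = 1363.

1363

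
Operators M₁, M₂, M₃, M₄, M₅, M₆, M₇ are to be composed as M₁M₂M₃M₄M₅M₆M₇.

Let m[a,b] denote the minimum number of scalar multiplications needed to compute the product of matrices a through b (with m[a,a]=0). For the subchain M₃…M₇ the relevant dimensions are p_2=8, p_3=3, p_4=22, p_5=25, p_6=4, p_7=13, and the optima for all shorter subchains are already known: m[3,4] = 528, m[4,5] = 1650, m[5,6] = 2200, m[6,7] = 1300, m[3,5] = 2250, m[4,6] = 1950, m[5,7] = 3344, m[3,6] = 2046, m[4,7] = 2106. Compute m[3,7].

m[3,7] = min over k∈[3,6] of m[3,k]+m[k+1,7]+p_{2}·p_k·p_{7}.
k=3: 0 + 2106 + 8·3·13 = 2418; k=4: 528 + 3344 + 8·22·13 = 6160; k=5: 2250 + 1300 + 8·25·13 = 6150; k=6: 2046 + 0 + 8·4·13 = 2462.
Minimum: 2418 at k=3.

2418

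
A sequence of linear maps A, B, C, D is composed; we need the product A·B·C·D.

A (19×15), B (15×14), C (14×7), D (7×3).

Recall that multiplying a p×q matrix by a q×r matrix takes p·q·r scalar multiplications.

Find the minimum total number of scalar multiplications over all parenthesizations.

Adjacent pairs: AB = 19·15·14 = 3990; BC = 15·14·7 = 1470; CD = 14·7·3 = 294.
Length 3: A..C: k=1: 0+1470+19·15·7=3465; k=2: 3990+0+19·14·7=5852 → min 3465 | B..D: k=2: 0+294+15·14·3=924; k=3: 1470+0+15·7·3=1785 → min 924.
Length 4: A..D: k=1: 0+924+19·15·3=1779; k=2: 3990+294+19·14·3=5082; k=3: 3465+0+19·7·3=3864 → min 1779.
Optimal order: (A·(B·(C·D))) with cost 1779.

1779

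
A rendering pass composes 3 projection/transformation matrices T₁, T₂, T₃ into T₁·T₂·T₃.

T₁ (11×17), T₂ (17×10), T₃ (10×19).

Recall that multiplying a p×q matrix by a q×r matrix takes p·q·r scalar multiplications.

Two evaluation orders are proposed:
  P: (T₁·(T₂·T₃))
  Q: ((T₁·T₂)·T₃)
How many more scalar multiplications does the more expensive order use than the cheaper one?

2823

Order P = (T₁·(T₂·T₃)): (T₂·T₃): 17×10 by 10×19 → 17×19, cost 17·10·19 = 3230; (T₁·(T₂·T₃)): 11×17 by 17×19 → 11×19, cost 11·17·19 = 3553; cumulative 6783. Total 6783.
Order Q = ((T₁·T₂)·T₃): (T₁·T₂): 11×17 by 17×10 → 11×10, cost 11·17·10 = 1870; ((T₁·T₂)·T₃): 11×10 by 10×19 → 11×19, cost 11·10·19 = 2090; cumulative 3960. Total 3960.
Difference: |6783 − 3960| = 2823.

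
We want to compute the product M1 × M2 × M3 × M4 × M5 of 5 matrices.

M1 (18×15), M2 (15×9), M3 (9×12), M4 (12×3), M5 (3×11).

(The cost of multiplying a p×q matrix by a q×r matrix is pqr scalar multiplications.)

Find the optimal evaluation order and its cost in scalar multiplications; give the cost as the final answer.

2133

Adjacent pairs: M1M2 = 18·15·9 = 2430; M2M3 = 15·9·12 = 1620; M3M4 = 9·12·3 = 324; M4M5 = 12·3·11 = 396.
Length 3: M1..M3: k=1: 0+1620+18·15·12=4860; k=2: 2430+0+18·9·12=4374 → min 4374 | M2..M4: k=2: 0+324+15·9·3=729; k=3: 1620+0+15·12·3=2160 → min 729 | M3..M5: k=3: 0+396+9·12·11=1584; k=4: 324+0+9·3·11=621 → min 621.
Length 4: M1..M4: k=1: 0+729+18·15·3=1539; k=2: 2430+324+18·9·3=3240; k=3: 4374+0+18·12·3=5022 → min 1539 | M2..M5: k=2: 0+621+15·9·11=2106; k=3: 1620+396+15·12·11=3996; k=4: 729+0+15·3·11=1224 → min 1224.
Length 5: M1..M5: k=1: 0+1224+18·15·11=4194; k=2: 2430+621+18·9·11=4833; k=3: 4374+396+18·12·11=7146; k=4: 1539+0+18·3·11=2133 → min 2133.
Optimal parenthesization: ((M1 × (M2 × (M3 × M4))) × M5) with cost 2133.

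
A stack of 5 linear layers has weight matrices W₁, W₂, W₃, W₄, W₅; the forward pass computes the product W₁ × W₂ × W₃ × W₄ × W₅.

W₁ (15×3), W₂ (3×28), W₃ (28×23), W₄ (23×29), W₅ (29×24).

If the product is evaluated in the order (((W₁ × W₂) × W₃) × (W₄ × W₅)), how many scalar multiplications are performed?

(W₁ × W₂): 15×3 by 3×28 → 15×28, cost 15·3·28 = 1260
((W₁ × W₂) × W₃): 15×28 by 28×23 → 15×23, cost 15·28·23 = 9660; cumulative 10920
(W₄ × W₅): 23×29 by 29×24 → 23×24, cost 23·29·24 = 16008
(((W₁ × W₂) × W₃) × (W₄ × W₅)): 15×23 by 23×24 → 15×24, cost 15·23·24 = 8280; cumulative 35208
Total: 35208 scalar multiplications.

35208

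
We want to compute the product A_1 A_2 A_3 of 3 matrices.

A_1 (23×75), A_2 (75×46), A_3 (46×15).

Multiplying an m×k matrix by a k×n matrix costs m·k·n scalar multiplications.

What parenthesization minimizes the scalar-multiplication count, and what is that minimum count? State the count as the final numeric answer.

77625

(A_1 (A_2 A_3)): cost 77625.
((A_1 A_2) A_3): cost 95220.
Optimal: (A_1 (A_2 A_3)) with cost 77625.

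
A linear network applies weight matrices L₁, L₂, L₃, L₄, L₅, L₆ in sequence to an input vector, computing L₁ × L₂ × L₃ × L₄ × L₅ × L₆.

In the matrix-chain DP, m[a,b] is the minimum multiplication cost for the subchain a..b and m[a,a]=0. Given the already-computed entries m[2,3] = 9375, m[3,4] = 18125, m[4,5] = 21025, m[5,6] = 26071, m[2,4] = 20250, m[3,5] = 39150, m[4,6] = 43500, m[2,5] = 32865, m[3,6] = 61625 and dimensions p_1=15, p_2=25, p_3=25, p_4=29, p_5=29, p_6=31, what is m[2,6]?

m[2,6] = min over k∈[2,5] of m[2,k]+m[k+1,6]+p_{1}·p_k·p_{6}.
k=2: 0 + 61625 + 15·25·31 = 73250; k=3: 9375 + 43500 + 15·25·31 = 64500; k=4: 20250 + 26071 + 15·29·31 = 59806; k=5: 32865 + 0 + 15·29·31 = 46350.
Minimum: 46350 at k=5.

46350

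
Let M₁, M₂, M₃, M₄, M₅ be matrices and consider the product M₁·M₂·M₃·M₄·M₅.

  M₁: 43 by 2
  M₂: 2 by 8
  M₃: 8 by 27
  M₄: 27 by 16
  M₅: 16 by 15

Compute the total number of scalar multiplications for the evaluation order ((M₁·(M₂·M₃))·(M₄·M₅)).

(M₂·M₃): 2×8 by 8×27 → 2×27, cost 2·8·27 = 432
(M₁·(M₂·M₃)): 43×2 by 2×27 → 43×27, cost 43·2·27 = 2322; cumulative 2754
(M₄·M₅): 27×16 by 16×15 → 27×15, cost 27·16·15 = 6480
((M₁·(M₂·M₃))·(M₄·M₅)): 43×27 by 27×15 → 43×15, cost 43·27·15 = 17415; cumulative 26649
Total: 26649 scalar multiplications.

26649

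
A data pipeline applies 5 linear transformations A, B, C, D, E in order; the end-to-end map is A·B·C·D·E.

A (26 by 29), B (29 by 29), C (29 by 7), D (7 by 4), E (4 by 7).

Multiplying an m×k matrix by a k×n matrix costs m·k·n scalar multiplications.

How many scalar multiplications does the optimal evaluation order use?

Adjacent pairs: AB = 26·29·29 = 21866; BC = 29·29·7 = 5887; CD = 29·7·4 = 812; DE = 7·4·7 = 196.
Length 3: A..C: k=1: 0+5887+26·29·7=11165; k=2: 21866+0+26·29·7=27144 → min 11165 | B..D: k=2: 0+812+29·29·4=4176; k=3: 5887+0+29·7·4=6699 → min 4176 | C..E: k=3: 0+196+29·7·7=1617; k=4: 812+0+29·4·7=1624 → min 1617.
Length 4: A..D: k=1: 0+4176+26·29·4=7192; k=2: 21866+812+26·29·4=25694; k=3: 11165+0+26·7·4=11893 → min 7192 | B..E: k=2: 0+1617+29·29·7=7504; k=3: 5887+196+29·7·7=7504; k=4: 4176+0+29·4·7=4988 → min 4988.
Length 5: A..E: k=1: 0+4988+26·29·7=10266; k=2: 21866+1617+26·29·7=28761; k=3: 11165+196+26·7·7=12635; k=4: 7192+0+26·4·7=7920 → min 7920.
Optimal order: ((A·(B·(C·D)))·E) with cost 7920.

7920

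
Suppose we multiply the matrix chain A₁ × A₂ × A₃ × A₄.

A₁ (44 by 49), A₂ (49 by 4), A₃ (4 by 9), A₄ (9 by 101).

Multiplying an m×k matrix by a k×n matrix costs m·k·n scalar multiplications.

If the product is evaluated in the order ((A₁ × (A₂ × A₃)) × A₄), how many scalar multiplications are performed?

(A₂ × A₃): 49×4 by 4×9 → 49×9, cost 49·4·9 = 1764
(A₁ × (A₂ × A₃)): 44×49 by 49×9 → 44×9, cost 44·49·9 = 19404; cumulative 21168
((A₁ × (A₂ × A₃)) × A₄): 44×9 by 9×101 → 44×101, cost 44·9·101 = 39996; cumulative 61164
Total: 61164 scalar multiplications.

61164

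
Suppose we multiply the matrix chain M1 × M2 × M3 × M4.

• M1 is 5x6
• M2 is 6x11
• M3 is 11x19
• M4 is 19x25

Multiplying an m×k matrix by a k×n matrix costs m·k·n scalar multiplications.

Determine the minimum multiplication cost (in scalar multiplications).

Adjacent pairs: M1M2 = 5·6·11 = 330; M2M3 = 6·11·19 = 1254; M3M4 = 11·19·25 = 5225.
Length 3: M1..M3: k=1: 0+1254+5·6·19=1824; k=2: 330+0+5·11·19=1375 → min 1375 | M2..M4: k=2: 0+5225+6·11·25=6875; k=3: 1254+0+6·19·25=4104 → min 4104.
Length 4: M1..M4: k=1: 0+4104+5·6·25=4854; k=2: 330+5225+5·11·25=6930; k=3: 1375+0+5·19·25=3750 → min 3750.
Optimal order: (((M1 × M2) × M3) × M4) with cost 3750.

3750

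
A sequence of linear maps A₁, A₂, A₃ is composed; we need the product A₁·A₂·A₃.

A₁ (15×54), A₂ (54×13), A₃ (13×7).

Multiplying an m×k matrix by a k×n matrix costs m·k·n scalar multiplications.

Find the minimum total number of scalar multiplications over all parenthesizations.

10584

Order (A₁·(A₂·A₃)): (A₂·A₃): 54×13 by 13×7 → 54×7, cost 54·13·7 = 4914; (A₁·(A₂·A₃)): 15×54 by 54×7 → 15×7, cost 15·54·7 = 5670; cumulative 10584. Total 10584.
Order ((A₁·A₂)·A₃): (A₁·A₂): 15×54 by 54×13 → 15×13, cost 15·54·13 = 10530; ((A₁·A₂)·A₃): 15×13 by 13×7 → 15×7, cost 15·13·7 = 1365; cumulative 11895. Total 11895.
Minimum: 10584.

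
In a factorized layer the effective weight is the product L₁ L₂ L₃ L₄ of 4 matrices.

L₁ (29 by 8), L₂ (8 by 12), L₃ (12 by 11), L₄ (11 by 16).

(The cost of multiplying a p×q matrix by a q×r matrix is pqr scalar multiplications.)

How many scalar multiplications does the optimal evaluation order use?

6176

Adjacent pairs: L₁L₂ = 29·8·12 = 2784; L₂L₃ = 8·12·11 = 1056; L₃L₄ = 12·11·16 = 2112.
Length 3: L₁..L₃: k=1: 0+1056+29·8·11=3608; k=2: 2784+0+29·12·11=6612 → min 3608 | L₂..L₄: k=2: 0+2112+8·12·16=3648; k=3: 1056+0+8·11·16=2464 → min 2464.
Length 4: L₁..L₄: k=1: 0+2464+29·8·16=6176; k=2: 2784+2112+29·12·16=10464; k=3: 3608+0+29·11·16=8712 → min 6176.
Optimal order: (L₁ ((L₂ L₃) L₄)) with cost 6176.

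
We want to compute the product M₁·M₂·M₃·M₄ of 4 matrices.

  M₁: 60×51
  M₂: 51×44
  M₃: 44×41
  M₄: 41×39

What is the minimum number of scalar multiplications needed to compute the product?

277212

Adjacent pairs: M₁M₂ = 60·51·44 = 134640; M₂M₃ = 51·44·41 = 92004; M₃M₄ = 44·41·39 = 70356.
Length 3: M₁..M₃: k=1: 0+92004+60·51·41=217464; k=2: 134640+0+60·44·41=242880 → min 217464 | M₂..M₄: k=2: 0+70356+51·44·39=157872; k=3: 92004+0+51·41·39=173553 → min 157872.
Length 4: M₁..M₄: k=1: 0+157872+60·51·39=277212; k=2: 134640+70356+60·44·39=307956; k=3: 217464+0+60·41·39=313404 → min 277212.
Optimal order: (M₁·(M₂·(M₃·M₄))) with cost 277212.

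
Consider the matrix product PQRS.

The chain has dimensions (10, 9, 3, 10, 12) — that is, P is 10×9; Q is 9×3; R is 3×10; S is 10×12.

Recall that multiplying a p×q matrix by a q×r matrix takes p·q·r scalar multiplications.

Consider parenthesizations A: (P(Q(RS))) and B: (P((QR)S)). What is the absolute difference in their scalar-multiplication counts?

Order A = (P(Q(RS))): (RS): 3×10 by 10×12 → 3×12, cost 3·10·12 = 360; (Q(RS)): 9×3 by 3×12 → 9×12, cost 9·3·12 = 324; cumulative 684; (P(Q(RS))): 10×9 by 9×12 → 10×12, cost 10·9·12 = 1080; cumulative 1764. Total 1764.
Order B = (P((QR)S)): (QR): 9×3 by 3×10 → 9×10, cost 9·3·10 = 270; ((QR)S): 9×10 by 10×12 → 9×12, cost 9·10·12 = 1080; cumulative 1350; (P((QR)S)): 10×9 by 9×12 → 10×12, cost 10·9·12 = 1080; cumulative 2430. Total 2430.
Difference: |1764 − 2430| = 666.

666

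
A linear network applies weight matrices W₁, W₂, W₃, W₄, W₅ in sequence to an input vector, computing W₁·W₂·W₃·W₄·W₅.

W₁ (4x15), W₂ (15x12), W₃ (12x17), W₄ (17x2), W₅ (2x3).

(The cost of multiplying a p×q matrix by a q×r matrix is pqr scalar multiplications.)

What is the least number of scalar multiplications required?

912

Adjacent pairs: W₁W₂ = 4·15·12 = 720; W₂W₃ = 15·12·17 = 3060; W₃W₄ = 12·17·2 = 408; W₄W₅ = 17·2·3 = 102.
Length 3: W₁..W₃: k=1: 0+3060+4·15·17=4080; k=2: 720+0+4·12·17=1536 → min 1536 | W₂..W₄: k=2: 0+408+15·12·2=768; k=3: 3060+0+15·17·2=3570 → min 768 | W₃..W₅: k=3: 0+102+12·17·3=714; k=4: 408+0+12·2·3=480 → min 480.
Length 4: W₁..W₄: k=1: 0+768+4·15·2=888; k=2: 720+408+4·12·2=1224; k=3: 1536+0+4·17·2=1672 → min 888 | W₂..W₅: k=2: 0+480+15·12·3=1020; k=3: 3060+102+15·17·3=3927; k=4: 768+0+15·2·3=858 → min 858.
Length 5: W₁..W₅: k=1: 0+858+4·15·3=1038; k=2: 720+480+4·12·3=1344; k=3: 1536+102+4·17·3=1842; k=4: 888+0+4·2·3=912 → min 912.
Optimal order: ((W₁·(W₂·(W₃·W₄)))·W₅) with cost 912.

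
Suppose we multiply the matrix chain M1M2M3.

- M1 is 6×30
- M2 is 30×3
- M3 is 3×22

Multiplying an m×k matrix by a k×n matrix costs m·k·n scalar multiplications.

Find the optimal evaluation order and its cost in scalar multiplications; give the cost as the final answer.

(M1(M2M3)): cost 5940.
((M1M2)M3): cost 936.
Optimal: ((M1M2)M3) with cost 936.

936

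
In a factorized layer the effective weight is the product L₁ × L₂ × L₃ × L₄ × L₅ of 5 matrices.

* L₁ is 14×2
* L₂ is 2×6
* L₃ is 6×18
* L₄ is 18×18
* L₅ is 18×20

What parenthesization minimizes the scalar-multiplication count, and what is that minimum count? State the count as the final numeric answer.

Adjacent pairs: L₁L₂ = 14·2·6 = 168; L₂L₃ = 2·6·18 = 216; L₃L₄ = 6·18·18 = 1944; L₄L₅ = 18·18·20 = 6480.
Length 3: L₁..L₃: k=1: 0+216+14·2·18=720; k=2: 168+0+14·6·18=1680 → min 720 | L₂..L₄: k=2: 0+1944+2·6·18=2160; k=3: 216+0+2·18·18=864 → min 864 | L₃..L₅: k=3: 0+6480+6·18·20=8640; k=4: 1944+0+6·18·20=4104 → min 4104.
Length 4: L₁..L₄: k=1: 0+864+14·2·18=1368; k=2: 168+1944+14·6·18=3624; k=3: 720+0+14·18·18=5256 → min 1368 | L₂..L₅: k=2: 0+4104+2·6·20=4344; k=3: 216+6480+2·18·20=7416; k=4: 864+0+2·18·20=1584 → min 1584.
Length 5: L₁..L₅: k=1: 0+1584+14·2·20=2144; k=2: 168+4104+14·6·20=5952; k=3: 720+6480+14·18·20=12240; k=4: 1368+0+14·18·20=6408 → min 2144.
Optimal parenthesization: (L₁ × (((L₂ × L₃) × L₄) × L₅)) with cost 2144.

2144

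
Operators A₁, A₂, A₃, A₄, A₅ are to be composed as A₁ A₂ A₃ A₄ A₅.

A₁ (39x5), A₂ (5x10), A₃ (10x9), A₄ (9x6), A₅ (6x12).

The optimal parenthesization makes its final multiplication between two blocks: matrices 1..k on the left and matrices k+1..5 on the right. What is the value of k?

1

Adjacent pairs: A₁A₂ = 39·5·10 = 1950; A₂A₃ = 5·10·9 = 450; A₃A₄ = 10·9·6 = 540; A₄A₅ = 9·6·12 = 648.
Length 3: A₁..A₃: k=1: 0+450+39·5·9=2205; k=2: 1950+0+39·10·9=5460 → min 2205 | A₂..A₄: k=2: 0+540+5·10·6=840; k=3: 450+0+5·9·6=720 → min 720 | A₃..A₅: k=3: 0+648+10·9·12=1728; k=4: 540+0+10·6·12=1260 → min 1260.
Length 4: A₁..A₄: k=1: 0+720+39·5·6=1890; k=2: 1950+540+39·10·6=4830; k=3: 2205+0+39·9·6=4311 → min 1890 | A₂..A₅: k=2: 0+1260+5·10·12=1860; k=3: 450+648+5·9·12=1638; k=4: 720+0+5·6·12=1080 → min 1080.
Top-level splits: k=1: (A₁..A₁)·(A₂..A₅) → 0+1080+39·5·12 = 3420; k=2: (A₁..A₂)·(A₃..A₅) → 1950+1260+39·10·12 = 7890; k=3: (A₁..A₃)·(A₄..A₅) → 2205+648+39·9·12 = 7065; k=4: (A₁..A₄)·(A₅..A₅) → 1890+0+39·6·12 = 4698.
Best split is after A₁, i.e. k = 1.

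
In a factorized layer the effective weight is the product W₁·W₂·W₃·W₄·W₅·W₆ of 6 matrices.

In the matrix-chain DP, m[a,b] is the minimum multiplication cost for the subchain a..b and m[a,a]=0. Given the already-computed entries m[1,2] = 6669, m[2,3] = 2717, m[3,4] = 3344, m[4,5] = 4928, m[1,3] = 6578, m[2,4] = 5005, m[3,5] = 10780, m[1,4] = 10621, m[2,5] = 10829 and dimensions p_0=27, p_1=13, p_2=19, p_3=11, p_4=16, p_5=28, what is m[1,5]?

m[1,5] = min over k∈[1,4] of m[1,k]+m[k+1,5]+p_{0}·p_k·p_{5}.
k=1: 0 + 10829 + 27·13·28 = 20657; k=2: 6669 + 10780 + 27·19·28 = 31813; k=3: 6578 + 4928 + 27·11·28 = 19822; k=4: 10621 + 0 + 27·16·28 = 22717.
Minimum: 19822 at k=3.

19822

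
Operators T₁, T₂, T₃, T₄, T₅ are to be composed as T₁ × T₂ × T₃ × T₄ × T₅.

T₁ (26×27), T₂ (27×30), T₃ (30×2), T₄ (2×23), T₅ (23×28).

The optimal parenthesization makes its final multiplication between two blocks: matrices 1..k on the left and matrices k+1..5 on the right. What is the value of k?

Adjacent pairs: T₁T₂ = 26·27·30 = 21060; T₂T₃ = 27·30·2 = 1620; T₃T₄ = 30·2·23 = 1380; T₄T₅ = 2·23·28 = 1288.
Length 3: T₁..T₃: k=1: 0+1620+26·27·2=3024; k=2: 21060+0+26·30·2=22620 → min 3024 | T₂..T₄: k=2: 0+1380+27·30·23=20010; k=3: 1620+0+27·2·23=2862 → min 2862 | T₃..T₅: k=3: 0+1288+30·2·28=2968; k=4: 1380+0+30·23·28=20700 → min 2968.
Length 4: T₁..T₄: k=1: 0+2862+26·27·23=19008; k=2: 21060+1380+26·30·23=40380; k=3: 3024+0+26·2·23=4220 → min 4220 | T₂..T₅: k=2: 0+2968+27·30·28=25648; k=3: 1620+1288+27·2·28=4420; k=4: 2862+0+27·23·28=20250 → min 4420.
Top-level splits: k=1: (T₁..T₁)·(T₂..T₅) → 0+4420+26·27·28 = 24076; k=2: (T₁..T₂)·(T₃..T₅) → 21060+2968+26·30·28 = 45868; k=3: (T₁..T₃)·(T₄..T₅) → 3024+1288+26·2·28 = 5768; k=4: (T₁..T₄)·(T₅..T₅) → 4220+0+26·23·28 = 20964.
Best split is after T₃, i.e. k = 3.

3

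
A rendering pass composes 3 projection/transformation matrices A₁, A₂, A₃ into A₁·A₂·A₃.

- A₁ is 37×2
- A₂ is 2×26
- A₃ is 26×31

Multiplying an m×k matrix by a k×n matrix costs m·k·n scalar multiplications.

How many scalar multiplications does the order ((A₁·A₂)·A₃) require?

31746

(A₁·A₂): 37×2 by 2×26 → 37×26, cost 37·2·26 = 1924
((A₁·A₂)·A₃): 37×26 by 26×31 → 37×31, cost 37·26·31 = 29822; cumulative 31746
Total: 31746 scalar multiplications.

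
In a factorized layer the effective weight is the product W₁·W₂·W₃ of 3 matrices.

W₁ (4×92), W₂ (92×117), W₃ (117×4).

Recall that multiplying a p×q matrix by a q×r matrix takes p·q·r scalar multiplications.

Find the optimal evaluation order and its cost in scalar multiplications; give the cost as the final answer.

44528

(W₁·(W₂·W₃)): cost 44528.
((W₁·W₂)·W₃): cost 44928.
Optimal: (W₁·(W₂·W₃)) with cost 44528.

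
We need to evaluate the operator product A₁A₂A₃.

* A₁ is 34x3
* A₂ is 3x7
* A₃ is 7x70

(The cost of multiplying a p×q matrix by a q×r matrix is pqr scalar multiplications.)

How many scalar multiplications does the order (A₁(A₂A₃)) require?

8610

(A₂A₃): 3×7 by 7×70 → 3×70, cost 3·7·70 = 1470
(A₁(A₂A₃)): 34×3 by 3×70 → 34×70, cost 34·3·70 = 7140; cumulative 8610
Total: 8610 scalar multiplications.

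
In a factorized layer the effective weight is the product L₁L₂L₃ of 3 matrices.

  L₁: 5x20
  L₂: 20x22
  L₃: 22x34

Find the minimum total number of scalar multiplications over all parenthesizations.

5940

Order (L₁(L₂L₃)): (L₂L₃): 20×22 by 22×34 → 20×34, cost 20·22·34 = 14960; (L₁(L₂L₃)): 5×20 by 20×34 → 5×34, cost 5·20·34 = 3400; cumulative 18360. Total 18360.
Order ((L₁L₂)L₃): (L₁L₂): 5×20 by 20×22 → 5×22, cost 5·20·22 = 2200; ((L₁L₂)L₃): 5×22 by 22×34 → 5×34, cost 5·22·34 = 3740; cumulative 5940. Total 5940.
Minimum: 5940.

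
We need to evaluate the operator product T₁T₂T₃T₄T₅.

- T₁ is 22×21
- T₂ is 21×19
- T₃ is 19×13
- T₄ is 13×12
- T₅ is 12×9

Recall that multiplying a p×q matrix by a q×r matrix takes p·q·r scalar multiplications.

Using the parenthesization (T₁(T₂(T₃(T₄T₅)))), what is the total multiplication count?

11376

(T₄T₅): 13×12 by 12×9 → 13×9, cost 13·12·9 = 1404
(T₃(T₄T₅)): 19×13 by 13×9 → 19×9, cost 19·13·9 = 2223; cumulative 3627
(T₂(T₃(T₄T₅))): 21×19 by 19×9 → 21×9, cost 21·19·9 = 3591; cumulative 7218
(T₁(T₂(T₃(T₄T₅)))): 22×21 by 21×9 → 22×9, cost 22·21·9 = 4158; cumulative 11376
Total: 11376 scalar multiplications.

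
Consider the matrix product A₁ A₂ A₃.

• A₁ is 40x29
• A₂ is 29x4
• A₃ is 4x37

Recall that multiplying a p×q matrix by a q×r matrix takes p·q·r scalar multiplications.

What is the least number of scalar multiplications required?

Order (A₁ (A₂ A₃)): (A₂ A₃): 29×4 by 4×37 → 29×37, cost 29·4·37 = 4292; (A₁ (A₂ A₃)): 40×29 by 29×37 → 40×37, cost 40·29·37 = 42920; cumulative 47212. Total 47212.
Order ((A₁ A₂) A₃): (A₁ A₂): 40×29 by 29×4 → 40×4, cost 40·29·4 = 4640; ((A₁ A₂) A₃): 40×4 by 4×37 → 40×37, cost 40·4·37 = 5920; cumulative 10560. Total 10560.
Minimum: 10560.

10560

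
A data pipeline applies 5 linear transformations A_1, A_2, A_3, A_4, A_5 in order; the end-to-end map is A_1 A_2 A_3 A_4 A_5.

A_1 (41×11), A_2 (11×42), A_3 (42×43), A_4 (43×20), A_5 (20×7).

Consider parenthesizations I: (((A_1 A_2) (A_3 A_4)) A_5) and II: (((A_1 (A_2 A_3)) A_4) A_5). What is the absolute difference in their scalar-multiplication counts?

Order I = (((A_1 A_2) (A_3 A_4)) A_5): (A_1 A_2): 41×11 by 11×42 → 41×42, cost 41·11·42 = 18942; (A_3 A_4): 42×43 by 43×20 → 42×20, cost 42·43·20 = 36120; ((A_1 A_2) (A_3 A_4)): 41×42 by 42×20 → 41×20, cost 41·42·20 = 34440; cumulative 89502; (((A_1 A_2) (A_3 A_4)) A_5): 41×20 by 20×7 → 41×7, cost 41·20·7 = 5740; cumulative 95242. Total 95242.
Order II = (((A_1 (A_2 A_3)) A_4) A_5): (A_2 A_3): 11×42 by 42×43 → 11×43, cost 11·42·43 = 19866; (A_1 (A_2 A_3)): 41×11 by 11×43 → 41×43, cost 41·11·43 = 19393; cumulative 39259; ((A_1 (A_2 A_3)) A_4): 41×43 by 43×20 → 41×20, cost 41·43·20 = 35260; cumulative 74519; (((A_1 (A_2 A_3)) A_4) A_5): 41×20 by 20×7 → 41×7, cost 41·20·7 = 5740; cumulative 80259. Total 80259.
Difference: |95242 − 80259| = 14983.

14983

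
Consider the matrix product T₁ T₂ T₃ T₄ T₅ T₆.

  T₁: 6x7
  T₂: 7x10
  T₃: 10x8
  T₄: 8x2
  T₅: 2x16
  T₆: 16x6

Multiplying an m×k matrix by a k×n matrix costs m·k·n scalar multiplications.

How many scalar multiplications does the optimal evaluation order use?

648

Adjacent pairs: T₁T₂ = 6·7·10 = 420; T₂T₃ = 7·10·8 = 560; T₃T₄ = 10·8·2 = 160; T₄T₅ = 8·2·16 = 256; T₅T₆ = 2·16·6 = 192.
Length 3: T₁..T₃: k=1: 0+560+6·7·8=896; k=2: 420+0+6·10·8=900 → min 896 | T₂..T₄: k=2: 0+160+7·10·2=300; k=3: 560+0+7·8·2=672 → min 300 | T₃..T₅: k=3: 0+256+10·8·16=1536; k=4: 160+0+10·2·16=480 → min 480 | T₄..T₆: k=4: 0+192+8·2·6=288; k=5: 256+0+8·16·6=1024 → min 288.
Length 4: T₁..T₄: k=1: 0+300+6·7·2=384; k=2: 420+160+6·10·2=700; k=3: 896+0+6·8·2=992 → min 384 | T₂..T₅: k=2: 0+480+7·10·16=1600; k=3: 560+256+7·8·16=1712; k=4: 300+0+7·2·16=524 → min 524 | T₃..T₆: k=3: 0+288+10·8·6=768; k=4: 160+192+10·2·6=472; k=5: 480+0+10·16·6=1440 → min 472.
Length 5: T₁..T₅: k=1: 0+524+6·7·16=1196; k=2: 420+480+6·10·16=1860; k=3: 896+256+6·8·16=1920; k=4: 384+0+6·2·16=576 → min 576 | T₂..T₆: k=2: 0+472+7·10·6=892; k=3: 560+288+7·8·6=1184; k=4: 300+192+7·2·6=576; k=5: 524+0+7·16·6=1196 → min 576.
Length 6: T₁..T₆: k=1: 0+576+6·7·6=828; k=2: 420+472+6·10·6=1252; k=3: 896+288+6·8·6=1472; k=4: 384+192+6·2·6=648; k=5: 576+0+6·16·6=1152 → min 648.
Optimal order: ((T₁ (T₂ (T₃ T₄))) (T₅ T₆)) with cost 648.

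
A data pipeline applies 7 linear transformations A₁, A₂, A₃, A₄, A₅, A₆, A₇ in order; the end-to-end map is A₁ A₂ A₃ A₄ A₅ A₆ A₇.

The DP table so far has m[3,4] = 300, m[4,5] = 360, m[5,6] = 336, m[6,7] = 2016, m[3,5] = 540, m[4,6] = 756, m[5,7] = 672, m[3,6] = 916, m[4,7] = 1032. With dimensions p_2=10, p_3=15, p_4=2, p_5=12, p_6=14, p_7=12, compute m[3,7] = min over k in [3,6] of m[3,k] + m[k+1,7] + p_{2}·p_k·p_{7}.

1212

m[3,7] = min over k∈[3,6] of m[3,k]+m[k+1,7]+p_{2}·p_k·p_{7}.
k=3: 0 + 1032 + 10·15·12 = 2832; k=4: 300 + 672 + 10·2·12 = 1212; k=5: 540 + 2016 + 10·12·12 = 3996; k=6: 916 + 0 + 10·14·12 = 2596.
Minimum: 1212 at k=4.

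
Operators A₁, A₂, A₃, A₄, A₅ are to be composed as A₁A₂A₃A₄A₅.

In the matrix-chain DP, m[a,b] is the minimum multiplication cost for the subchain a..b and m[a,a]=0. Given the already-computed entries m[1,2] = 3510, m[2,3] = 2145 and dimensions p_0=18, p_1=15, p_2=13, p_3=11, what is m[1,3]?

5115

m[1,3] = min over k∈[1,2] of m[1,k]+m[k+1,3]+p_{0}·p_k·p_{3}.
k=1: 0 + 2145 + 18·15·11 = 5115; k=2: 3510 + 0 + 18·13·11 = 6084.
Minimum: 5115 at k=1.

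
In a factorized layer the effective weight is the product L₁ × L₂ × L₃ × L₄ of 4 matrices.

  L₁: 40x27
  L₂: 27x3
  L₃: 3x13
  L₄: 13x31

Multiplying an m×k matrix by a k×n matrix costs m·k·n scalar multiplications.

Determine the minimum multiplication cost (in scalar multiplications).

Adjacent pairs: L₁L₂ = 40·27·3 = 3240; L₂L₃ = 27·3·13 = 1053; L₃L₄ = 3·13·31 = 1209.
Length 3: L₁..L₃: k=1: 0+1053+40·27·13=15093; k=2: 3240+0+40·3·13=4800 → min 4800 | L₂..L₄: k=2: 0+1209+27·3·31=3720; k=3: 1053+0+27·13·31=11934 → min 3720.
Length 4: L₁..L₄: k=1: 0+3720+40·27·31=37200; k=2: 3240+1209+40·3·31=8169; k=3: 4800+0+40·13·31=20920 → min 8169.
Optimal order: ((L₁ × L₂) × (L₃ × L₄)) with cost 8169.

8169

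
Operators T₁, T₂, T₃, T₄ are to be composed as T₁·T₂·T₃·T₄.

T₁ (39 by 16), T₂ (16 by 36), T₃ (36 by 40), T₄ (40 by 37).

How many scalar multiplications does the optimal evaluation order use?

69808

Adjacent pairs: T₁T₂ = 39·16·36 = 22464; T₂T₃ = 16·36·40 = 23040; T₃T₄ = 36·40·37 = 53280.
Length 3: T₁..T₃: k=1: 0+23040+39·16·40=48000; k=2: 22464+0+39·36·40=78624 → min 48000 | T₂..T₄: k=2: 0+53280+16·36·37=74592; k=3: 23040+0+16·40·37=46720 → min 46720.
Length 4: T₁..T₄: k=1: 0+46720+39·16·37=69808; k=2: 22464+53280+39·36·37=127692; k=3: 48000+0+39·40·37=105720 → min 69808.
Optimal order: (T₁·((T₂·T₃)·T₄)) with cost 69808.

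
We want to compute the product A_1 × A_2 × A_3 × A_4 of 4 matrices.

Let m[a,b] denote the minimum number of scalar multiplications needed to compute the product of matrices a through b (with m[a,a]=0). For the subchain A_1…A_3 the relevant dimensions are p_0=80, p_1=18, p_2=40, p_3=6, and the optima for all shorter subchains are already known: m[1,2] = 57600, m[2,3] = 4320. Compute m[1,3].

12960

m[1,3] = min over k∈[1,2] of m[1,k]+m[k+1,3]+p_{0}·p_k·p_{3}.
k=1: 0 + 4320 + 80·18·6 = 12960; k=2: 57600 + 0 + 80·40·6 = 76800.
Minimum: 12960 at k=1.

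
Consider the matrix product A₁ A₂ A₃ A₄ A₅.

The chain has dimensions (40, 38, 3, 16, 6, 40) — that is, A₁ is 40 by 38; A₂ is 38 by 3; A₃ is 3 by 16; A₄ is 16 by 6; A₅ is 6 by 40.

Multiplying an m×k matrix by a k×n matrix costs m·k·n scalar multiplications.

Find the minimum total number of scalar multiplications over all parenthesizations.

10368

Adjacent pairs: A₁A₂ = 40·38·3 = 4560; A₂A₃ = 38·3·16 = 1824; A₃A₄ = 3·16·6 = 288; A₄A₅ = 16·6·40 = 3840.
Length 3: A₁..A₃: k=1: 0+1824+40·38·16=26144; k=2: 4560+0+40·3·16=6480 → min 6480 | A₂..A₄: k=2: 0+288+38·3·6=972; k=3: 1824+0+38·16·6=5472 → min 972 | A₃..A₅: k=3: 0+3840+3·16·40=5760; k=4: 288+0+3·6·40=1008 → min 1008.
Length 4: A₁..A₄: k=1: 0+972+40·38·6=10092; k=2: 4560+288+40·3·6=5568; k=3: 6480+0+40·16·6=10320 → min 5568 | A₂..A₅: k=2: 0+1008+38·3·40=5568; k=3: 1824+3840+38·16·40=29984; k=4: 972+0+38·6·40=10092 → min 5568.
Length 5: A₁..A₅: k=1: 0+5568+40·38·40=66368; k=2: 4560+1008+40·3·40=10368; k=3: 6480+3840+40·16·40=35920; k=4: 5568+0+40·6·40=15168 → min 10368.
Optimal order: ((A₁ A₂) ((A₃ A₄) A₅)) with cost 10368.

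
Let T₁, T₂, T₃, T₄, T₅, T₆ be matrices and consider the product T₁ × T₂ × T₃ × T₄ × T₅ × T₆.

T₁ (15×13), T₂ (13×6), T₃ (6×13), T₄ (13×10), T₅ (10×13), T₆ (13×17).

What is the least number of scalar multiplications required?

Adjacent pairs: T₁T₂ = 15·13·6 = 1170; T₂T₃ = 13·6·13 = 1014; T₃T₄ = 6·13·10 = 780; T₄T₅ = 13·10·13 = 1690; T₅T₆ = 10·13·17 = 2210.
Length 3: T₁..T₃: k=1: 0+1014+15·13·13=3549; k=2: 1170+0+15·6·13=2340 → min 2340 | T₂..T₄: k=2: 0+780+13·6·10=1560; k=3: 1014+0+13·13·10=2704 → min 1560 | T₃..T₅: k=3: 0+1690+6·13·13=2704; k=4: 780+0+6·10·13=1560 → min 1560 | T₄..T₆: k=4: 0+2210+13·10·17=4420; k=5: 1690+0+13·13·17=4563 → min 4420.
Length 4: T₁..T₄: k=1: 0+1560+15·13·10=3510; k=2: 1170+780+15·6·10=2850; k=3: 2340+0+15·13·10=4290 → min 2850 | T₂..T₅: k=2: 0+1560+13·6·13=2574; k=3: 1014+1690+13·13·13=4901; k=4: 1560+0+13·10·13=3250 → min 2574 | T₃..T₆: k=3: 0+4420+6·13·17=5746; k=4: 780+2210+6·10·17=4010; k=5: 1560+0+6·13·17=2886 → min 2886.
Length 5: T₁..T₅: k=1: 0+2574+15·13·13=5109; k=2: 1170+1560+15·6·13=3900; k=3: 2340+1690+15·13·13=6565; k=4: 2850+0+15·10·13=4800 → min 3900 | T₂..T₆: k=2: 0+2886+13·6·17=4212; k=3: 1014+4420+13·13·17=8307; k=4: 1560+2210+13·10·17=5980; k=5: 2574+0+13·13·17=5447 → min 4212.
Length 6: T₁..T₆: k=1: 0+4212+15·13·17=7527; k=2: 1170+2886+15·6·17=5586; k=3: 2340+4420+15·13·17=10075; k=4: 2850+2210+15·10·17=7610; k=5: 3900+0+15·13·17=7215 → min 5586.
Optimal order: ((T₁ × T₂) × (((T₃ × T₄) × T₅) × T₆)) with cost 5586.

5586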